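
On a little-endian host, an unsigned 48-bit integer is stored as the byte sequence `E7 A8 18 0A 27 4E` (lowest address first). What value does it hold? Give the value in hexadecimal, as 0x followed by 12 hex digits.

0x4E270A18A8E7

In little-endian order the low byte comes first in memory.
Reassemble most-significant byte first: 4E 27 0A 18 A8 E7 → 0x4E270A18A8E7.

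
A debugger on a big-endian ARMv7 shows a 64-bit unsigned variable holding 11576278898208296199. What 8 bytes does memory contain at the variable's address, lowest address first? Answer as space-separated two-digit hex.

11576278898208296199 in hexadecimal, padded to 64 bits, is 0xA0A73452FC8E4D07.
Split into bytes (most-significant first): A0 A7 34 52 FC 8E 4D 07.
In big-endian order the high byte comes first in memory.
So the memory order matches the most-significant-first order: A0 A7 34 52 FC 8E 4D 07.

A0 A7 34 52 FC 8E 4D 07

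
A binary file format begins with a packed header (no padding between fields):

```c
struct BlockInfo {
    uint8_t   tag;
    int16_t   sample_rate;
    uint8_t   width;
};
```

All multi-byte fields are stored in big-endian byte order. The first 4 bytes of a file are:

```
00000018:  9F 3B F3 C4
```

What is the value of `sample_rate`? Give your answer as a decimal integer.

15347

`sample_rate` follows `tag` (1 byte), so it starts at byte offset 1 and occupies 2 bytes.
Bytes at offsets 1..2: 3B F3.
In big-endian order the high byte comes first in memory.
The bytes are already most-significant first: 0x3BF3.
0x3BF3 = 15347.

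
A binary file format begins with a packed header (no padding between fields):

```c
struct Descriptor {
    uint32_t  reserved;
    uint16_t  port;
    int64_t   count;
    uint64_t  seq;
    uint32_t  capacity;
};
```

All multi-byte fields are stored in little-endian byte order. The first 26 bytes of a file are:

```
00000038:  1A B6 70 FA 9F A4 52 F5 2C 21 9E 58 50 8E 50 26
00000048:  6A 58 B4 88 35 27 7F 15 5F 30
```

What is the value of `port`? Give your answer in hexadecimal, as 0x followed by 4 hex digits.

0xA49F

`port` follows `reserved` (4 bytes), so it starts at byte offset 4 and occupies 2 bytes.
Bytes at offsets 4..5: 9F A4.
In little-endian order the low byte comes first in memory.
Reassemble most-significant byte first: A4 9F → 0xA49F.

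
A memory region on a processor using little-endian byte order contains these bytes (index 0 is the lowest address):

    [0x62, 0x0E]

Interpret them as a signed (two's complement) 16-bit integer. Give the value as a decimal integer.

In little-endian order the low byte comes first in memory.
Reassemble most-significant byte first: 0E 62 → 0x0E62.
0x0E62 = 3682.

3682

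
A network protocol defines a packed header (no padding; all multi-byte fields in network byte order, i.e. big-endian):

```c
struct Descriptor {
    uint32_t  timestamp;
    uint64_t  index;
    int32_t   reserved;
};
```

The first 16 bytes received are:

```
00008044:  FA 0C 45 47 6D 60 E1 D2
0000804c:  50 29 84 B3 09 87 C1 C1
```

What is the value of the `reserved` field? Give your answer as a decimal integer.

159891905

`reserved` follows `timestamp` (4 B), `index` (8 B), so it starts at offset 4 + 8 = 12 and occupies 4 bytes.
Bytes at offsets 12..15: 09 87 C1 C1.
Big-endian: lowest address holds the most-significant byte.
The bytes are already most-significant first: 0x0987C1C1.
0x0987C1C1 = 159891905.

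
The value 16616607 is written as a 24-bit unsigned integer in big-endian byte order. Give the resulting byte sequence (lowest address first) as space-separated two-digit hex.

16616607 in hexadecimal, padded to 24 bits, is 0xFD8C9F.
Split into bytes (most-significant first): FD 8C 9F.
Big-endian: lowest address holds the most-significant byte.
So the memory order matches the most-significant-first order: FD 8C 9F.

FD 8C 9F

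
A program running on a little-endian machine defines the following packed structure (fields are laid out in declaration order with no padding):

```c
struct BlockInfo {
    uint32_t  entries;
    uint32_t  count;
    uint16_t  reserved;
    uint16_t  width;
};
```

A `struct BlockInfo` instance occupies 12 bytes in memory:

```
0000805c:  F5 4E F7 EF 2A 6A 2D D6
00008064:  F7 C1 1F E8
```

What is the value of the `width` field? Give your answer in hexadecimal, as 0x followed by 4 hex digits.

`width` follows `entries` (4 B), `count` (4 B), `reserved` (2 B), so it starts at offset 4 + 4 + 2 = 10 and occupies 2 bytes.
Bytes at offsets 10..11: 1F E8.
Little-endian: lowest address holds the least-significant byte.
Reassemble most-significant byte first: E8 1F → 0xE81F.

0xE81F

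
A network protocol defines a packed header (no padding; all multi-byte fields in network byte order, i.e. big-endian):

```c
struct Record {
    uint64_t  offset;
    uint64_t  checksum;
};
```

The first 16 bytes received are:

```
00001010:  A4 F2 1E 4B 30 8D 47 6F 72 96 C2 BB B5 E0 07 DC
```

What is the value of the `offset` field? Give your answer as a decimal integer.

11885595674870105967

`offset` is the first field, at byte offset 0, occupying 8 bytes.
Bytes at offsets 0..7: A4 F2 1E 4B 30 8D 47 6F.
In big-endian order the high byte comes first in memory.
The bytes are already most-significant first: 0xA4F21E4B308D476F.
0xA4F21E4B308D476F = 11885595674870105967.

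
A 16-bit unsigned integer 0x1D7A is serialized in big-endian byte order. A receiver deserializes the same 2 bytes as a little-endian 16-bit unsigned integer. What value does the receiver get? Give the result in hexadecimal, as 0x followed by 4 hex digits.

0x7A1D

Stored big-endian, the bytes at ascending addresses are 1D 7A.
Read back as little-endian, the first byte is least significant, giving 0x7A1D.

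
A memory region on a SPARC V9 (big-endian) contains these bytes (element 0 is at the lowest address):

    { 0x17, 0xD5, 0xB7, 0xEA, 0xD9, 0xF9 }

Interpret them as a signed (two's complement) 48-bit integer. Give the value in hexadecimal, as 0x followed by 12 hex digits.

0x17D5B7EAD9F9

Big-endian: lowest address holds the most-significant byte.
The bytes are already most-significant first: 0x17D5B7EAD9F9.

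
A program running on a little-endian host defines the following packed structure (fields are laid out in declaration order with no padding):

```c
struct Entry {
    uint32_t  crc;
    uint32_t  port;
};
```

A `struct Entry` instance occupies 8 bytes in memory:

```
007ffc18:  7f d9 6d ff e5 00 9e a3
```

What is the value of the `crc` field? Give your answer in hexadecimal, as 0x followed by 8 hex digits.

0xFF6DD97F

`crc` is the first field, at byte offset 0, occupying 4 bytes.
Bytes at offsets 0..3: 7F D9 6D FF.
In little-endian order the low byte comes first in memory.
Reassemble most-significant byte first: FF 6D D9 7F → 0xFF6DD97F.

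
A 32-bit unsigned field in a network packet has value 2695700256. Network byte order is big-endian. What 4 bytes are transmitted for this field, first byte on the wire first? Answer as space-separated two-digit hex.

A0 AD 1F 20

2695700256 in hexadecimal, padded to 32 bits, is 0xA0AD1F20.
Split into bytes (most-significant first): A0 AD 1F 20.
Big-endian stores the most-significant byte at the lowest address.
So the memory order matches the most-significant-first order: A0 AD 1F 20.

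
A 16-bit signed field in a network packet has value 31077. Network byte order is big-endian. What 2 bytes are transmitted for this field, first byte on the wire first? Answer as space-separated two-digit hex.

31077 in hexadecimal, padded to 16 bits, is 0x7965.
Split into bytes (most-significant first): 79 65.
Big-endian: lowest address holds the most-significant byte.
So the memory order matches the most-significant-first order: 79 65.

79 65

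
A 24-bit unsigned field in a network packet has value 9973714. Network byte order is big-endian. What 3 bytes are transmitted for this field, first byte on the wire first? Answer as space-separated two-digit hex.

98 2F D2

9973714 in hexadecimal, padded to 24 bits, is 0x982FD2.
Split into bytes (most-significant first): 98 2F D2.
Big-endian: lowest address holds the most-significant byte.
So the memory order matches the most-significant-first order: 98 2F D2.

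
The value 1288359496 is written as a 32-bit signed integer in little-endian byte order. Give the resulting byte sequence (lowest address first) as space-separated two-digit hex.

1288359496 in hexadecimal, padded to 32 bits, is 0x4CCACE48.
Split into bytes (most-significant first): 4C CA CE 48.
Little-endian: lowest address holds the least-significant byte.
So at ascending addresses the bytes are 48 CE CA 4C.

48 CE CA 4C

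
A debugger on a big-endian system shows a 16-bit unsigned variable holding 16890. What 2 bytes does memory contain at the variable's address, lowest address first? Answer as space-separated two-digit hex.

41 FA

16890 in hexadecimal, padded to 16 bits, is 0x41FA.
Split into bytes (most-significant first): 41 FA.
Big-endian: lowest address holds the most-significant byte.
So the memory order matches the most-significant-first order: 41 FA.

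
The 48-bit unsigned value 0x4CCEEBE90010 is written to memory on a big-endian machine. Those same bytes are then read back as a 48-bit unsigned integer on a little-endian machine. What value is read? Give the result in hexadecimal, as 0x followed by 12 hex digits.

Stored big-endian, the bytes at ascending addresses are 4C CE EB E9 00 10.
Read back as little-endian, the first byte is least significant, giving 0x1000E9EBCE4C.

0x1000E9EBCE4C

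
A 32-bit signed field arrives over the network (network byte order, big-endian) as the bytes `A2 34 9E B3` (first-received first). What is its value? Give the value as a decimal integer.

In big-endian order the high byte comes first in memory.
The bytes are already most-significant first: 0xA2349EB3.
Top bit is set, so as a signed 32-bit value this is 0xA2349EB3 − 2^32 = -1573609805.

-1573609805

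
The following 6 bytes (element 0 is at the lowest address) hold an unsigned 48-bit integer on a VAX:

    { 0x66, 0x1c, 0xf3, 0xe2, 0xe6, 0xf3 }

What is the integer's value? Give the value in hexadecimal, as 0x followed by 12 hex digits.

0xF3E6E2F31C66

Little-endian stores the least-significant byte at the lowest address.
Reassemble most-significant byte first: F3 E6 E2 F3 1C 66 → 0xF3E6E2F31C66.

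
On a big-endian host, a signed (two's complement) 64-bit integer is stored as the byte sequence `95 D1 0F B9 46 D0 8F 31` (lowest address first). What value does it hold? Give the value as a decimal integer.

Big-endian: lowest address holds the most-significant byte.
The bytes are already most-significant first: 0x95D10FB946D08F31.
Top bit is set, so as a signed 64-bit value this is 0x95D10FB946D08F31 − 2^64 = -7651317003494322383.

-7651317003494322383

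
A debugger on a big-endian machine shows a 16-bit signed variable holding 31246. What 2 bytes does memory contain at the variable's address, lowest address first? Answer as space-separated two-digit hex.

31246 in hexadecimal, padded to 16 bits, is 0x7A0E.
Split into bytes (most-significant first): 7A 0E.
In big-endian order the high byte comes first in memory.
So the memory order matches the most-significant-first order: 7A 0E.

7A 0E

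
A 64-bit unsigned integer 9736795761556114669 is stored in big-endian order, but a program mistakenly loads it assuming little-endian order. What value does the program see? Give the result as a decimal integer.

17135092990969913479

9736795761556114669 in 64-bit hexadecimal is 0x87200C284A14CCED.
Stored big-endian, the bytes at ascending addresses are 87 20 0C 28 4A 14 CC ED.
Read back as little-endian, the first byte is least significant, giving 0xEDCC144A280C2087.
0xEDCC144A280C2087 = 17135092990969913479.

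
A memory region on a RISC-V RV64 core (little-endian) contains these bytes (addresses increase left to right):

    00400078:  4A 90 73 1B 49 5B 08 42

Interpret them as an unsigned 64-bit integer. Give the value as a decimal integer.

Little-endian: lowest address holds the least-significant byte.
Reassemble most-significant byte first: 42 08 5B 49 1B 73 90 4A → 0x42085B491B73904A.
0x42085B491B73904A = 4758153375868227658.

4758153375868227658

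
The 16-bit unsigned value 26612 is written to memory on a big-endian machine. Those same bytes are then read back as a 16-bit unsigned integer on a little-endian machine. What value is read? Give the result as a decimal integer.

62567

26612 in 16-bit hexadecimal is 0x67F4.
Stored big-endian, the bytes at ascending addresses are 67 F4.
Read back as little-endian, the first byte is least significant, giving 0xF467.
0xF467 = 62567.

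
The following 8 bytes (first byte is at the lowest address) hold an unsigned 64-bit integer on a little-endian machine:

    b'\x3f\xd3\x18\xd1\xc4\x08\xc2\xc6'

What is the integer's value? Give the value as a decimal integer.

In little-endian order the low byte comes first in memory.
Reassemble most-significant byte first: C6 C2 08 C4 D1 18 D3 3F → 0xC6C208C4D118D33F.
0xC6C208C4D118D33F = 14322019406406275903.

14322019406406275903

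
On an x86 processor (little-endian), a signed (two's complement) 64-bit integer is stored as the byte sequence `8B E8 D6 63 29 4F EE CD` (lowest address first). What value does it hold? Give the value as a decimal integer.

Little-endian: lowest address holds the least-significant byte.
Reassemble most-significant byte first: CD EE 4F 29 63 D6 E8 8B → 0xCDEE4F2963D6E88B.
Top bit is set, so as a signed 64-bit value this is 0xCDEE4F2963D6E88B − 2^64 = -3607859212289906549.

-3607859212289906549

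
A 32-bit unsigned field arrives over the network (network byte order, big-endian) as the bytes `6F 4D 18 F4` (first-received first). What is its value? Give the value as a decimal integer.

In big-endian order the high byte comes first in memory.
The bytes are already most-significant first: 0x6F4D18F4.
0x6F4D18F4 = 1867323636.

1867323636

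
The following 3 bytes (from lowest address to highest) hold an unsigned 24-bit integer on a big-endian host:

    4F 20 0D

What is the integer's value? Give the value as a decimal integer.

5185549

In big-endian order the high byte comes first in memory.
The bytes are already most-significant first: 0x4F200D.
0x4F200D = 5185549.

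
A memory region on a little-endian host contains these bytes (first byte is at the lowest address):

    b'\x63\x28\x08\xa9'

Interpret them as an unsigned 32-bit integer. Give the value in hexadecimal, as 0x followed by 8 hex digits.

0xA9082863

In little-endian order the low byte comes first in memory.
Reassemble most-significant byte first: A9 08 28 63 → 0xA9082863.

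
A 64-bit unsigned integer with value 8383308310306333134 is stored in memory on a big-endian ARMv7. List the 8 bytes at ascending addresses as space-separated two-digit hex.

8383308310306333134 in hexadecimal, padded to 64 bits, is 0x74577E7DD663A1CE.
Split into bytes (most-significant first): 74 57 7E 7D D6 63 A1 CE.
Big-endian: lowest address holds the most-significant byte.
So the memory order matches the most-significant-first order: 74 57 7E 7D D6 63 A1 CE.

74 57 7E 7D D6 63 A1 CE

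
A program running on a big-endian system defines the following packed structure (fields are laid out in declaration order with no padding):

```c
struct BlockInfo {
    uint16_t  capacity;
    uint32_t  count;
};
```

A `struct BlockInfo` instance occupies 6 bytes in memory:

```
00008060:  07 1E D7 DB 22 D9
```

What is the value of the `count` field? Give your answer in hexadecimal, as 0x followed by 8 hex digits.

`count` follows `capacity` (2 bytes), so it starts at byte offset 2 and occupies 4 bytes.
Bytes at offsets 2..5: D7 DB 22 D9.
In big-endian order the high byte comes first in memory.
The bytes are already most-significant first: 0xD7DB22D9.

0xD7DB22D9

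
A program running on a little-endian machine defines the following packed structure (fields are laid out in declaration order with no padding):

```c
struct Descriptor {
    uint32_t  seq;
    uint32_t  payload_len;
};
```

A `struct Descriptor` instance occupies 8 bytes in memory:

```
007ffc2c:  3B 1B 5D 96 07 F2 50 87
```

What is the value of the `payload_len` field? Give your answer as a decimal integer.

2270228999

`payload_len` follows `seq` (4 bytes), so it starts at byte offset 4 and occupies 4 bytes.
Bytes at offsets 4..7: 07 F2 50 87.
Little-endian: lowest address holds the least-significant byte.
Reassemble most-significant byte first: 87 50 F2 07 → 0x8750F207.
0x8750F207 = 2270228999.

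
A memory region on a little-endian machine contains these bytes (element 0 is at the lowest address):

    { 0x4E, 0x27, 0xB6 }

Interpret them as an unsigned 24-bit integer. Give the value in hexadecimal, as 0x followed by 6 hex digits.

In little-endian order the low byte comes first in memory.
Reassemble most-significant byte first: B6 27 4E → 0xB6274E.

0xB6274E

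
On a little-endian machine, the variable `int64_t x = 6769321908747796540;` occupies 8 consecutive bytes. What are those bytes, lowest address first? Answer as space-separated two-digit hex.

3C 80 2E 1D 69 76 F1 5D

6769321908747796540 in hexadecimal, padded to 64 bits, is 0x5DF176691D2E803C.
Split into bytes (most-significant first): 5D F1 76 69 1D 2E 80 3C.
Little-endian stores the least-significant byte at the lowest address.
So at ascending addresses the bytes are 3C 80 2E 1D 69 76 F1 5D.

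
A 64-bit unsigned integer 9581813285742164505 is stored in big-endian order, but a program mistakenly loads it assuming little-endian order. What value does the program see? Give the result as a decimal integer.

1854013757130340740

9581813285742164505 in 64-bit hexadecimal is 0x84F9706AB0C7BA19.
Stored big-endian, the bytes at ascending addresses are 84 F9 70 6A B0 C7 BA 19.
Read back as little-endian, the first byte is least significant, giving 0x19BAC7B06A70F984.
0x19BAC7B06A70F984 = 1854013757130340740.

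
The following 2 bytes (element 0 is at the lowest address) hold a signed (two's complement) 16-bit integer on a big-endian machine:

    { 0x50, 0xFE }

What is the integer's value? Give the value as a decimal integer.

Big-endian: lowest address holds the most-significant byte.
The bytes are already most-significant first: 0x50FE.
0x50FE = 20734.

20734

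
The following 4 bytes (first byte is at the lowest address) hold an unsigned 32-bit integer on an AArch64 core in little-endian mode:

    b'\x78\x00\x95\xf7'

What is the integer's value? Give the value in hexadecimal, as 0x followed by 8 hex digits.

Little-endian: lowest address holds the least-significant byte.
Reassemble most-significant byte first: F7 95 00 78 → 0xF7950078.

0xF7950078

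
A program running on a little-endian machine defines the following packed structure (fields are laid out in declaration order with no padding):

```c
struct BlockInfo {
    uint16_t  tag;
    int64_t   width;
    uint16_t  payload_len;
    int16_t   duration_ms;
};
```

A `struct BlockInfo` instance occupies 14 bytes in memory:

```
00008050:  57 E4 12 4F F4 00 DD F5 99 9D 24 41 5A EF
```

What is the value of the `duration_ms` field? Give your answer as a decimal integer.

`duration_ms` follows `tag` (2 B), `width` (8 B), `payload_len` (2 B), so it starts at offset 2 + 8 + 2 = 12 and occupies 2 bytes.
Bytes at offsets 12..13: 5A EF.
Little-endian stores the least-significant byte at the lowest address.
Reassemble most-significant byte first: EF 5A → 0xEF5A.
Top bit is set, so as a signed 16-bit value this is 0xEF5A − 2^16 = -4262.

-4262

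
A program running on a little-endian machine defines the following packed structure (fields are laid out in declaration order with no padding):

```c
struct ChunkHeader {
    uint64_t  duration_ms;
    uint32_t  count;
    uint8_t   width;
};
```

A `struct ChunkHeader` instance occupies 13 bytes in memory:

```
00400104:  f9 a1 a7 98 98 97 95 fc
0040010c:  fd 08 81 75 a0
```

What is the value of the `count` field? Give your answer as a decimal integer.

`count` follows `duration_ms` (8 bytes), so it starts at byte offset 8 and occupies 4 bytes.
Bytes at offsets 8..11: FD 08 81 75.
Little-endian stores the least-significant byte at the lowest address.
Reassemble most-significant byte first: 75 81 08 FD → 0x758108FD.
0x758108FD = 1971390717.

1971390717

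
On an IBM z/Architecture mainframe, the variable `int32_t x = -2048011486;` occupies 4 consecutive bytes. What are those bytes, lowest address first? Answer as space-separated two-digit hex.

Two's complement of -2048011486 in 32 bits: 2048011486 = 0x7A122CDE; invert → 0x85EDD321; add 1 → 0x85EDD322.
Split into bytes (most-significant first): 85 ED D3 22.
Big-endian stores the most-significant byte at the lowest address.
So the memory order matches the most-significant-first order: 85 ED D3 22.

85 ED D3 22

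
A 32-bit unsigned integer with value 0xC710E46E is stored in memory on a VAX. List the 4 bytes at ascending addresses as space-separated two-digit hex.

6E E4 10 C7

Split into bytes (most-significant first): C7 10 E4 6E.
Little-endian: lowest address holds the least-significant byte.
So at ascending addresses the bytes are 6E E4 10 C7.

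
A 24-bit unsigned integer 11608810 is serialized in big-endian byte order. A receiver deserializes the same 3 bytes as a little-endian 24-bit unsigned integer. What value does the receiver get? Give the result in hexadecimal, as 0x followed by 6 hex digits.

0xEA22B1

11608810 in 24-bit hexadecimal is 0xB122EA.
Stored big-endian, the bytes at ascending addresses are B1 22 EA.
Read back as little-endian, the first byte is least significant, giving 0xEA22B1.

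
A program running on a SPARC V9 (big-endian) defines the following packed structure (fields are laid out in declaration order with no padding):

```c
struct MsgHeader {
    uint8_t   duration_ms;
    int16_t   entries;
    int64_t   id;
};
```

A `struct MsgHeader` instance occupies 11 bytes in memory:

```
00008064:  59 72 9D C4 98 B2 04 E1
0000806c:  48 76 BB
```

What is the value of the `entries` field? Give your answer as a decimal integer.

29341

`entries` follows `duration_ms` (1 byte), so it starts at byte offset 1 and occupies 2 bytes.
Bytes at offsets 1..2: 72 9D.
In big-endian order the high byte comes first in memory.
The bytes are already most-significant first: 0x729D.
0x729D = 29341.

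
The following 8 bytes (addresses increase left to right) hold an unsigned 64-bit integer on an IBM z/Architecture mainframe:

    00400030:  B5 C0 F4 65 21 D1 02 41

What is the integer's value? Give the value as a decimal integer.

Big-endian: lowest address holds the most-significant byte.
The bytes are already most-significant first: 0xB5C0F46521D10241.
0xB5C0F46521D10241 = 13096736431589622337.

13096736431589622337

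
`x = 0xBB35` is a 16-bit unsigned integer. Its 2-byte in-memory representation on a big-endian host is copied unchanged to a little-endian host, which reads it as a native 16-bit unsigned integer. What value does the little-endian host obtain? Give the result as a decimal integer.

Stored big-endian, the bytes at ascending addresses are BB 35.
Read back as little-endian, the first byte is least significant, giving 0x35BB.
0x35BB = 13755.

13755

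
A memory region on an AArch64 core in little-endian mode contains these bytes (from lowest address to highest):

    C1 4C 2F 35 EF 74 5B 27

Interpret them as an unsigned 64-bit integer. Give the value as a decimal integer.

2835988961098157249

In little-endian order the low byte comes first in memory.
Reassemble most-significant byte first: 27 5B 74 EF 35 2F 4C C1 → 0x275B74EF352F4CC1.
0x275B74EF352F4CC1 = 2835988961098157249.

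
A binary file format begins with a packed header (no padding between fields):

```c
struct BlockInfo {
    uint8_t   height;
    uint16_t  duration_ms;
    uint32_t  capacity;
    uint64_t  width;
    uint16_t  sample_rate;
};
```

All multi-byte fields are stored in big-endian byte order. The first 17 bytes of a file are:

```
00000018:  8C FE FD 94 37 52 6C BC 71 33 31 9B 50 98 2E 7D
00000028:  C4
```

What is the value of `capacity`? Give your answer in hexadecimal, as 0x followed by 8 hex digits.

0x9437526C

`capacity` follows `height` (1 B), `duration_ms` (2 B), so it starts at offset 1 + 2 = 3 and occupies 4 bytes.
Bytes at offsets 3..6: 94 37 52 6C.
Big-endian: lowest address holds the most-significant byte.
The bytes are already most-significant first: 0x9437526C.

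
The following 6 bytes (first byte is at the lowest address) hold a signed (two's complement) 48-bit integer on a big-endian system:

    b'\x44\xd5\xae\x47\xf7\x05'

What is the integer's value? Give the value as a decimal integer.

75684542674693

In big-endian order the high byte comes first in memory.
The bytes are already most-significant first: 0x44D5AE47F705.
0x44D5AE47F705 = 75684542674693.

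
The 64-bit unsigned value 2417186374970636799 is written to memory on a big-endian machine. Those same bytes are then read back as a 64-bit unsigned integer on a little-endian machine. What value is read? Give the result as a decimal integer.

18444784212278151969

2417186374970636799 in 64-bit hexadecimal is 0x218B92338409F9FF.
Stored big-endian, the bytes at ascending addresses are 21 8B 92 33 84 09 F9 FF.
Read back as little-endian, the first byte is least significant, giving 0xFFF9098433928B21.
0xFFF9098433928B21 = 18444784212278151969.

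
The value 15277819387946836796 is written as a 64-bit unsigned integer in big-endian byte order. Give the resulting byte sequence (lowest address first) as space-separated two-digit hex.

15277819387946836796 in hexadecimal, padded to 64 bits, is 0xD405B7C9B925A33C.
Split into bytes (most-significant first): D4 05 B7 C9 B9 25 A3 3C.
Big-endian: lowest address holds the most-significant byte.
So the memory order matches the most-significant-first order: D4 05 B7 C9 B9 25 A3 3C.

D4 05 B7 C9 B9 25 A3 3C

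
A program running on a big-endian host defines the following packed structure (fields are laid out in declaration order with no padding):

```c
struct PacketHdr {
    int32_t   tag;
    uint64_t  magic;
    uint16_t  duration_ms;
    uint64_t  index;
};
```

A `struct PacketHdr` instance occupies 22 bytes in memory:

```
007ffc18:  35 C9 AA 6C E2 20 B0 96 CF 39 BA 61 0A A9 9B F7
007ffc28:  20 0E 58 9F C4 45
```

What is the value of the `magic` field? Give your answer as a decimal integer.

16294217613594704481

`magic` follows `tag` (4 bytes), so it starts at byte offset 4 and occupies 8 bytes.
Bytes at offsets 4..11: E2 20 B0 96 CF 39 BA 61.
Big-endian: lowest address holds the most-significant byte.
The bytes are already most-significant first: 0xE220B096CF39BA61.
0xE220B096CF39BA61 = 16294217613594704481.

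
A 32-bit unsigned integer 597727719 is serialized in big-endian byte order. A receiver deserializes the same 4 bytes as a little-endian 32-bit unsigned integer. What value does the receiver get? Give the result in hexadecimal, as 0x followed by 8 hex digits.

0xE799A023

597727719 in 32-bit hexadecimal is 0x23A099E7.
Stored big-endian, the bytes at ascending addresses are 23 A0 99 E7.
Read back as little-endian, the first byte is least significant, giving 0xE799A023.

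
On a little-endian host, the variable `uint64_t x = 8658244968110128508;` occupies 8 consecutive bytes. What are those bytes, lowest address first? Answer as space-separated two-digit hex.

7C 7D 84 D6 EC 43 28 78

8658244968110128508 in hexadecimal, padded to 64 bits, is 0x782843ECD6847D7C.
Split into bytes (most-significant first): 78 28 43 EC D6 84 7D 7C.
Little-endian: lowest address holds the least-significant byte.
So at ascending addresses the bytes are 7C 7D 84 D6 EC 43 28 78.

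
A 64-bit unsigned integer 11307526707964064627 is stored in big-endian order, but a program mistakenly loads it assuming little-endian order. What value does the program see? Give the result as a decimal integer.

8337131084498594972

11307526707964064627 in 64-bit hexadecimal is 0x9CEC67A18C70B373.
Stored big-endian, the bytes at ascending addresses are 9C EC 67 A1 8C 70 B3 73.
Read back as little-endian, the first byte is least significant, giving 0x73B3708CA167EC9C.
0x73B3708CA167EC9C = 8337131084498594972.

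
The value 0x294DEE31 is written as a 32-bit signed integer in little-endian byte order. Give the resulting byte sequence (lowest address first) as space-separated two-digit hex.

31 EE 4D 29

Split into bytes (most-significant first): 29 4D EE 31.
Little-endian: lowest address holds the least-significant byte.
So at ascending addresses the bytes are 31 EE 4D 29.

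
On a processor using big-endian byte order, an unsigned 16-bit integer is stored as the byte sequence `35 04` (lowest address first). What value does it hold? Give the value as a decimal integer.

13572

Big-endian stores the most-significant byte at the lowest address.
The bytes are already most-significant first: 0x3504.
0x3504 = 13572.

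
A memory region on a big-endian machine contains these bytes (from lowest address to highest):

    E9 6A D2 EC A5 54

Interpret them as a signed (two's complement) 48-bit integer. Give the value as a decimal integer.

In big-endian order the high byte comes first in memory.
The bytes are already most-significant first: 0xE96AD2ECA554.
Top bit is set, so as a signed 48-bit value this is 0xE96AD2ECA554 − 2^48 = -24829962181292.

-24829962181292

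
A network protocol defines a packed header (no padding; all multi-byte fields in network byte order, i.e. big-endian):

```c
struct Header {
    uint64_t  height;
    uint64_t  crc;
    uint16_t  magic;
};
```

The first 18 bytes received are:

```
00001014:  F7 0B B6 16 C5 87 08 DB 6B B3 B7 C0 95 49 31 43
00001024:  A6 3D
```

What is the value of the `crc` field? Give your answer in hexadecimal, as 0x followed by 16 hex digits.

0x6BB3B7C095493143

`crc` follows `height` (8 bytes), so it starts at byte offset 8 and occupies 8 bytes.
Bytes at offsets 8..15: 6B B3 B7 C0 95 49 31 43.
Big-endian stores the most-significant byte at the lowest address.
The bytes are already most-significant first: 0x6BB3B7C095493143.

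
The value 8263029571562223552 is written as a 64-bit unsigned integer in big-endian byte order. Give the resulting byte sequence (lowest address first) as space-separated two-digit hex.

8263029571562223552 in hexadecimal, padded to 64 bits, is 0x72AC2D9DAD83B7C0.
Split into bytes (most-significant first): 72 AC 2D 9D AD 83 B7 C0.
Big-endian: lowest address holds the most-significant byte.
So the memory order matches the most-significant-first order: 72 AC 2D 9D AD 83 B7 C0.

72 AC 2D 9D AD 83 B7 C0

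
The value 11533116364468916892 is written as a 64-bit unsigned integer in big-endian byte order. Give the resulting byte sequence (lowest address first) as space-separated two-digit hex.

A0 0D DC 3A 79 6A 12 9C

11533116364468916892 in hexadecimal, padded to 64 bits, is 0xA00DDC3A796A129C.
Split into bytes (most-significant first): A0 0D DC 3A 79 6A 12 9C.
Big-endian: lowest address holds the most-significant byte.
So the memory order matches the most-significant-first order: A0 0D DC 3A 79 6A 12 9C.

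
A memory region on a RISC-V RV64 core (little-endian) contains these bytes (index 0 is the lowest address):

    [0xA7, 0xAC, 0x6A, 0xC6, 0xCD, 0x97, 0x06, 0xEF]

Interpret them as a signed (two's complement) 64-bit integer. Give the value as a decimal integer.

-1223123338731541337

Little-endian: lowest address holds the least-significant byte.
Reassemble most-significant byte first: EF 06 97 CD C6 6A AC A7 → 0xEF0697CDC66AACA7.
Top bit is set, so as a signed 64-bit value this is 0xEF0697CDC66AACA7 − 2^64 = -1223123338731541337.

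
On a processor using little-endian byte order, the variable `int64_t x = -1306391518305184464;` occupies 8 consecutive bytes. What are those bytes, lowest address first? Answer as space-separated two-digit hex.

Two's complement of -1306391518305184464 in 64 bits: 1306391518305184464 = 0x12213C2A1229EAD0; invert → 0xEDDEC3D5EDD6152F; add 1 → 0xEDDEC3D5EDD61530.
Split into bytes (most-significant first): ED DE C3 D5 ED D6 15 30.
Little-endian stores the least-significant byte at the lowest address.
So at ascending addresses the bytes are 30 15 D6 ED D5 C3 DE ED.

30 15 D6 ED D5 C3 DE ED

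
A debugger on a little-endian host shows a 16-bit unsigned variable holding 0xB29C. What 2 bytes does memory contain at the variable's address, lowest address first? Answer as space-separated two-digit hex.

Split into bytes (most-significant first): B2 9C.
In little-endian order the low byte comes first in memory.
So at ascending addresses the bytes are 9C B2.

9C B2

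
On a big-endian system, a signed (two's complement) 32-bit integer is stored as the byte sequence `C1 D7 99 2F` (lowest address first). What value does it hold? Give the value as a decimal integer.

Big-endian: lowest address holds the most-significant byte.
The bytes are already most-significant first: 0xC1D7992F.
Top bit is set, so as a signed 32-bit value this is 0xC1D7992F − 2^32 = -1042835153.

-1042835153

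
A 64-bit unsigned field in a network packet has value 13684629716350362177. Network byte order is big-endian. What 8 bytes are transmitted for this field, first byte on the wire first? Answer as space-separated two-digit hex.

BD E9 92 39 05 D1 62 41

13684629716350362177 in hexadecimal, padded to 64 bits, is 0xBDE9923905D16241.
Split into bytes (most-significant first): BD E9 92 39 05 D1 62 41.
Big-endian: lowest address holds the most-significant byte.
So the memory order matches the most-significant-first order: BD E9 92 39 05 D1 62 41.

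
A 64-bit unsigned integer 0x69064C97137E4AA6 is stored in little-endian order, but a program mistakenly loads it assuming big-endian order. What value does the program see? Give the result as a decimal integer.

Stored little-endian, the bytes at ascending addresses are A6 4A 7E 13 97 4C 06 69.
Read back as big-endian, the last byte is least significant, giving 0xA64A7E13974C0669.
0xA64A7E13974C0669 = 11982528381180446313.

11982528381180446313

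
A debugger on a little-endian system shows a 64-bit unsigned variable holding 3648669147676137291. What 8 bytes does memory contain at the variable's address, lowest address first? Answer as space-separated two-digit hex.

3648669147676137291 in hexadecimal, padded to 64 bits, is 0x32A2AD422229D74B.
Split into bytes (most-significant first): 32 A2 AD 42 22 29 D7 4B.
Little-endian stores the least-significant byte at the lowest address.
So at ascending addresses the bytes are 4B D7 29 22 42 AD A2 32.

4B D7 29 22 42 AD A2 32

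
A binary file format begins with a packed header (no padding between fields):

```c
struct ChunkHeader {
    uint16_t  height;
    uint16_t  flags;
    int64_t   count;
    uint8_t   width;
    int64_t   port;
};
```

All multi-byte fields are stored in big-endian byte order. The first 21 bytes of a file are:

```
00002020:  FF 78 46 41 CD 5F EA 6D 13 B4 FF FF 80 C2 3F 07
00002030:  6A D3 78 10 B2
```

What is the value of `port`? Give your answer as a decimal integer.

-4449829751422971726

`port` follows `height` (2 B), `flags` (2 B), `count` (8 B), `width` (1 B), so it starts at offset 2 + 2 + 8 + 1 = 13 and occupies 8 bytes.
Bytes at offsets 13..20: C2 3F 07 6A D3 78 10 B2.
Big-endian: lowest address holds the most-significant byte.
The bytes are already most-significant first: 0xC23F076AD37810B2.
Top bit is set, so as a signed 64-bit value this is 0xC23F076AD37810B2 − 2^64 = -4449829751422971726.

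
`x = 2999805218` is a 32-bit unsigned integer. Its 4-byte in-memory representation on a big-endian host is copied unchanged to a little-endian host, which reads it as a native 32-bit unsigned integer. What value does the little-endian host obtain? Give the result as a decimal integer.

2999805218 in 32-bit hexadecimal is 0xB2CD6522.
Stored big-endian, the bytes at ascending addresses are B2 CD 65 22.
Read back as little-endian, the first byte is least significant, giving 0x2265CDB2.
0x2265CDB2 = 577097138.

577097138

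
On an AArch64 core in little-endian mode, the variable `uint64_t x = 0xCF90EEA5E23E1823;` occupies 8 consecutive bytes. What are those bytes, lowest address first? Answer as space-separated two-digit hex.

23 18 3E E2 A5 EE 90 CF

Split into bytes (most-significant first): CF 90 EE A5 E2 3E 18 23.
Little-endian stores the least-significant byte at the lowest address.
So at ascending addresses the bytes are 23 18 3E E2 A5 EE 90 CF.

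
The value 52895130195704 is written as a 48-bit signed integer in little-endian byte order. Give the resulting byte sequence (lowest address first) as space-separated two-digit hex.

52895130195704 in hexadecimal, padded to 48 bits, is 0x301B9B7216F8.
Split into bytes (most-significant first): 30 1B 9B 72 16 F8.
Little-endian stores the least-significant byte at the lowest address.
So at ascending addresses the bytes are F8 16 72 9B 1B 30.

F8 16 72 9B 1B 30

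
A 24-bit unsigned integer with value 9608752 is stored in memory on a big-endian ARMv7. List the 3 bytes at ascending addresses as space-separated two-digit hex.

92 9E 30

9608752 in hexadecimal, padded to 24 bits, is 0x929E30.
Split into bytes (most-significant first): 92 9E 30.
Big-endian stores the most-significant byte at the lowest address.
So the memory order matches the most-significant-first order: 92 9E 30.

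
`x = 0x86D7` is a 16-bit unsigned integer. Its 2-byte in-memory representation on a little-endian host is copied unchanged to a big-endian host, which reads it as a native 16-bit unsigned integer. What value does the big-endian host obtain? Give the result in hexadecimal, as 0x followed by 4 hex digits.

Stored little-endian, the bytes at ascending addresses are D7 86.
Read back as big-endian, the last byte is least significant, giving 0xD786.

0xD786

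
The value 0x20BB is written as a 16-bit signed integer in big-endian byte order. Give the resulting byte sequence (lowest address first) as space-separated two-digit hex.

Split into bytes (most-significant first): 20 BB.
In big-endian order the high byte comes first in memory.
So the memory order matches the most-significant-first order: 20 BB.

20 BB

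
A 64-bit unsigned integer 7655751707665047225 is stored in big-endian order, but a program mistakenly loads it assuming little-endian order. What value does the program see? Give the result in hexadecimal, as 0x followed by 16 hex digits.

0xB91EF7BF9DB13E6A

7655751707665047225 in 64-bit hexadecimal is 0x6A3EB19DBFF71EB9.
Stored big-endian, the bytes at ascending addresses are 6A 3E B1 9D BF F7 1E B9.
Read back as little-endian, the first byte is least significant, giving 0xB91EF7BF9DB13E6A.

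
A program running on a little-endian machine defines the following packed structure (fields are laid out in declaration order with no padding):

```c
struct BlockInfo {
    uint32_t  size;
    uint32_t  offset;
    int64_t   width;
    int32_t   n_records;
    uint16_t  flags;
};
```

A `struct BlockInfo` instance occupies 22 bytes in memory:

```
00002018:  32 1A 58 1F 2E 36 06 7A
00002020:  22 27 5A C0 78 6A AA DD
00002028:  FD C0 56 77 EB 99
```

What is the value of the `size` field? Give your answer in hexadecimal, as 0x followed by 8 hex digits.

0x1F581A32

`size` is the first field, at byte offset 0, occupying 4 bytes.
Bytes at offsets 0..3: 32 1A 58 1F.
In little-endian order the low byte comes first in memory.
Reassemble most-significant byte first: 1F 58 1A 32 → 0x1F581A32.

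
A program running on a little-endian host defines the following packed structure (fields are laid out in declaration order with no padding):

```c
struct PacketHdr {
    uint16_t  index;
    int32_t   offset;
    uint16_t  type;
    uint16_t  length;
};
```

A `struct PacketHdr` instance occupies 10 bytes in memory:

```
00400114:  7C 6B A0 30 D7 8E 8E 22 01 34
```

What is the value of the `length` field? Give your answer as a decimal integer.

`length` follows `index` (2 B), `offset` (4 B), `type` (2 B), so it starts at offset 2 + 4 + 2 = 8 and occupies 2 bytes.
Bytes at offsets 8..9: 01 34.
Little-endian stores the least-significant byte at the lowest address.
Reassemble most-significant byte first: 34 01 → 0x3401.
0x3401 = 13313.

13313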